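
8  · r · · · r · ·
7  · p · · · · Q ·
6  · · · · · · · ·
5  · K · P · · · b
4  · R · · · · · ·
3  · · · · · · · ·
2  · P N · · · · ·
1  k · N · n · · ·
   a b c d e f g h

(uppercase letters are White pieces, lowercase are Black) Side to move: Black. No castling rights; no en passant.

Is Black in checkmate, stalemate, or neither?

Black to move; black king on a1.
In check: yes, from the white knight on c2.
King squares — b1: available; a2: attacked by Nc1; b2: attacked by Rb4.
Legal moves for Black: Kb1, Nxc2.
Black is in check but has 2 legal moves → neither.

neither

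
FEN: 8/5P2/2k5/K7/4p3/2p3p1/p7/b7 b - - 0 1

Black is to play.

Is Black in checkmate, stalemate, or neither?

Black to move; black king on c6.
In check: no.
Legal moves for Black: Kd7, Kc7, Kb7, Kd6, Kd5, Kc5, Bb2, e3, g2, c2.
Black has 10 legal moves and is not in check → neither.

neither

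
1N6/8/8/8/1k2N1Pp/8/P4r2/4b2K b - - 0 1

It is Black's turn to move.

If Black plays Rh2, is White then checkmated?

no

After Rh2: white king on h1; in check: yes, from the black rook on h2.
White has 2 legal replies: Kxh2, Kg1.
In check but a legal move exists → not checkmate.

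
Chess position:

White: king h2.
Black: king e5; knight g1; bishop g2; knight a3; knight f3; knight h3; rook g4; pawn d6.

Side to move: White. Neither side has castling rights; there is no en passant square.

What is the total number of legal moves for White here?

White to move; king on h2.
In check: yes, from the black knight on f3.
Legal moves: none.
Count: 0.

0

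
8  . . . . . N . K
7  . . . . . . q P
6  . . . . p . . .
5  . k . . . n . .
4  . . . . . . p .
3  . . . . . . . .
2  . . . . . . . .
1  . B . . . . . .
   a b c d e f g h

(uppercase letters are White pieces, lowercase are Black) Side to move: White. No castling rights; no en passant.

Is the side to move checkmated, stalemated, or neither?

checkmate

White to move; white king on h8.
In check: yes, from the black queen on g7.
King squares — g7: attacked by Nf5; h7: own pawn; g8: attacked by Qg7.
Legal moves for White: none.
In check with no legal moves → checkmate.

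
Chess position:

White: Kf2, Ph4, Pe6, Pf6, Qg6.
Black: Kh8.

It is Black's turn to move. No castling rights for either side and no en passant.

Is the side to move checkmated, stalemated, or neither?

stalemate

Black to move; black king on h8.
In check: no.
King squares — g7: attacked by Pf6; h7: attacked by Qg6; g8: attacked by Qg6.
Legal moves for Black: none.
Not in check and no legal moves → stalemate.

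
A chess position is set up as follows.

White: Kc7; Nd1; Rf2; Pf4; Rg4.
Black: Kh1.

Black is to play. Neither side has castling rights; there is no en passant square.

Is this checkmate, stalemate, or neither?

Black to move; black king on h1.
In check: no.
King squares — g1: attacked by Rg4; g2: attacked by Rf2; h2: attacked by Rf2.
Legal moves for Black: none.
Not in check and no legal moves → stalemate.

stalemate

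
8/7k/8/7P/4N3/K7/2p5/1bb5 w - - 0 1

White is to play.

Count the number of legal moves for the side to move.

3

White to move; king on a3.
In check: yes, from the black bishop on c1.
Legal moves: Kb4, Ka4, Kb3.
Count: 3.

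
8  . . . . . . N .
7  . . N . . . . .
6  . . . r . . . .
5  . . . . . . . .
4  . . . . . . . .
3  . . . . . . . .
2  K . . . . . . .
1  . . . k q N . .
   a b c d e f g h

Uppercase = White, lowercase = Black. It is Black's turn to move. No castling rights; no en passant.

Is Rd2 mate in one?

After Rd2: white king on a2; in check: yes, from the black rook on d2.
White has 5 legal replies: Kb3, Ka3, Kb1, Ka1, Nxd2.
In check but a legal move exists → not checkmate.

no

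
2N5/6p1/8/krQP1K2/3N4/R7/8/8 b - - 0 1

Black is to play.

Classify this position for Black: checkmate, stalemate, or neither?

Black to move; black king on a5.
In check: yes, from the white rook on a3.
King squares — a4: attacked by Ra3; b4: attacked by Qc5; b5: own rook; a6: attacked by Ra3; b6: attacked by Qc5.
Legal moves for Black: none.
In check with no legal moves → checkmate.

checkmate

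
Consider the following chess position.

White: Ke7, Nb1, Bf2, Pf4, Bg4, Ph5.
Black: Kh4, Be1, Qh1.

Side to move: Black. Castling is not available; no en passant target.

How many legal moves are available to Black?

Black to move; king on h4.
In check: yes, from the white bishop on f2.
Legal moves: Kxg4, Bxf2.
Count: 2.

2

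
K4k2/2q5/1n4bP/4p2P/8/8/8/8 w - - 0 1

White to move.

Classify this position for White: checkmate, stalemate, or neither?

White to move; white king on a8.
In check: yes, from the black knight on b6.
King squares — a7: attacked by Qc7; b7: attacked by Qc7; b8: attacked by Qc7.
Legal moves for White: none.
In check with no legal moves → checkmate.

checkmate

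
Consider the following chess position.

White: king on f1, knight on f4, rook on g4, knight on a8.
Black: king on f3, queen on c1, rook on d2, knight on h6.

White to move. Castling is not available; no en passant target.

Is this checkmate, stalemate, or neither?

White to move; white king on f1.
In check: yes, from the black queen on c1.
King squares — e1: attacked by Qc1; g1: attacked by Qc1; e2: attacked by Rd2; f2: attacked by Rd2; g2: attacked by Rd2.
Legal moves for White: none.
In check with no legal moves → checkmate.

checkmate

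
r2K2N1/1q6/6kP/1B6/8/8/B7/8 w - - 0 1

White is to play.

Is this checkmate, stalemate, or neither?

White to move; white king on d8.
In check: yes, from the black rook on a8.
King squares — c7: attacked by Qb7; d7: attacked by Qb7; e7: attacked by Qb7; c8: attacked by Qb7; e8: attacked by Ra8.
Legal moves for White: none.
In check with no legal moves → checkmate.

checkmate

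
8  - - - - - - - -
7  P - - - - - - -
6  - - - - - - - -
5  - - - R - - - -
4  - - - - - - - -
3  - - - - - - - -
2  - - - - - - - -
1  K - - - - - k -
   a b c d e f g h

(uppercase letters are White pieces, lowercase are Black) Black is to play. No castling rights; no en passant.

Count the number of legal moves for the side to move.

5

Black to move; king on g1.
In check: no.
Legal moves: Kh2, Kg2, Kf2, Kh1, Kf1.
Count: 5.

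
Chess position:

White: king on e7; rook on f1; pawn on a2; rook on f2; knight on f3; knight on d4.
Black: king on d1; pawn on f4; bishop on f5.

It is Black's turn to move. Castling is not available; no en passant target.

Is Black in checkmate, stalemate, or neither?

Black to move; black king on d1.
In check: yes, from the white rook on f1.
King squares — c1: attacked by Rf1; e1: attacked by Rf1; c2: attacked by Rf2; d2: attacked by Rf2; e2: attacked by Rf2.
Legal moves for Black: none.
In check with no legal moves → checkmate.

checkmate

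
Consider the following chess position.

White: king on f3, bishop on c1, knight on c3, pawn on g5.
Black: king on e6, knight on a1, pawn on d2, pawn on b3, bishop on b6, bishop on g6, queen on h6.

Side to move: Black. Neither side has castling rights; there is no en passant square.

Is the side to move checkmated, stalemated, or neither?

Black to move; black king on e6.
In check: no.
Legal moves for Black include: Qh8, Qf8+, Qh7, Qg7, Qh5+, Qxg5, Qh4, Qh3+, Qh2, Qh1+, Be8, Bh7, Bf7, Bh5+, Bf5, Be4+, Bd3, Bc2, ... (list truncated; more exist).
Black has legal moves and is not in check → neither.

neither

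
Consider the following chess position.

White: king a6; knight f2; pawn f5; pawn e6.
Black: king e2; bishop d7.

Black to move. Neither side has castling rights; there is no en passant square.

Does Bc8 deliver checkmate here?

no

After Bc8: white king on a6; in check: yes, from the black bishop on c8.
White has 4 legal replies: Ka7, Kb6, Kb5, Ka5.
In check but a legal move exists → not checkmate.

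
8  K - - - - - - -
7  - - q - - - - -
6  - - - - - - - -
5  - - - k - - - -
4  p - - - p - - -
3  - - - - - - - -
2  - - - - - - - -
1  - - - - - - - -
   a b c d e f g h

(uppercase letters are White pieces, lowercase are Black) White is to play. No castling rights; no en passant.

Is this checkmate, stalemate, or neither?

White to move; white king on a8.
In check: no.
King squares — a7: attacked by Qc7; b7: attacked by Qc7; b8: attacked by Qc7.
Legal moves for White: none.
Not in check and no legal moves → stalemate.

stalemate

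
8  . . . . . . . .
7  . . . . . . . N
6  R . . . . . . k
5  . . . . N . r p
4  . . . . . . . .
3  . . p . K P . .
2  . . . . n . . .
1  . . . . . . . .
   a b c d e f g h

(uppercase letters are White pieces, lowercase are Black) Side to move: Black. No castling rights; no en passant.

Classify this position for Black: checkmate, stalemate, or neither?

Black to move; black king on h6.
In check: yes, from the white rook on a6.
King squares — g5: own rook; h5: own pawn; g6: attacked by Ne5; g7: available; h7: available.
Legal moves for Black: Kxh7, Kg7, Rg6.
Black is in check but has 3 legal moves → neither.

neither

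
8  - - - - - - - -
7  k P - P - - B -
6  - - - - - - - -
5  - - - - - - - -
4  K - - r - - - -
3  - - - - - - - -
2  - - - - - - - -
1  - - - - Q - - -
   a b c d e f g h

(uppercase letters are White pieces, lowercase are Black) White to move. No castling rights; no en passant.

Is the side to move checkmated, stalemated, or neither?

White to move; white king on a4.
In check: yes, from the black rook on d4.
King squares — a3: available; b3: available; b4: attacked by Rd4; a5: available; b5: available.
Legal moves for White: Kb5, Ka5, Kb3, Ka3, Bxd4+, Qb4.
White is in check but has 6 legal moves → neither.

neither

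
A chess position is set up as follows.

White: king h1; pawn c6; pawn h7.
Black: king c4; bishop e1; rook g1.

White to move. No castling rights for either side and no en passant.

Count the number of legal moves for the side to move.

2

White to move; king on h1.
In check: yes, from the black rook on g1.
Legal moves: Kh2, Kxg1.
Count: 2.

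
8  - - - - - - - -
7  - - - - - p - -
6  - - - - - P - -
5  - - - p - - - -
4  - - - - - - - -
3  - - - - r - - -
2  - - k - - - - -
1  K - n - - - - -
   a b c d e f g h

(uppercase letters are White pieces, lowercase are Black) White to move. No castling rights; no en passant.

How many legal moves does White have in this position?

0

White to move; king on a1.
In check: no.
Legal moves: none.
Count: 0.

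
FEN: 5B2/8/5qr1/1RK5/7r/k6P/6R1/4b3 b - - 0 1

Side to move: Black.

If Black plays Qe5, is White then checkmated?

After Qe5: white king on c5; in check: yes, from the black queen on e5.
King squares — b4: attacked by Be1; c4: attacked by Rh4; d4: attacked by Rh4; b5: own rook; d5: attacked by Qe5; b6: attacked by Rg6; c6: attacked by Rg6; d6: attacked by Qe5.
White has no legal moves → checkmate.

yes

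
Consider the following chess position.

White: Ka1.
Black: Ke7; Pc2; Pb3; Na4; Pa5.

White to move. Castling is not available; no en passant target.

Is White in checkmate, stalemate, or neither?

White to move; white king on a1.
In check: no.
King squares — b1: attacked by Pc2; a2: attacked by Pb3; b2: attacked by Na4.
Legal moves for White: none.
Not in check and no legal moves → stalemate.

stalemate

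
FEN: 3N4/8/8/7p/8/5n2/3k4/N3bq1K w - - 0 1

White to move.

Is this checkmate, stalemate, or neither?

checkmate

White to move; white king on h1.
In check: yes, from the black queen on f1.
King squares — g1: attacked by Qf1; g2: attacked by Qf1; h2: attacked by Nf3.
Legal moves for White: none.
In check with no legal moves → checkmate.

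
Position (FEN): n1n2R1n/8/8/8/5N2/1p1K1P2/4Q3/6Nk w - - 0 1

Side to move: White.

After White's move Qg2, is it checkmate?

After Qg2: black king on h1; in check: yes, from the white queen on g2.
King squares — g1: attacked by Qg2; g2: attacked by Nf4; h2: attacked by Qg2.
Black has no legal moves → checkmate.

yes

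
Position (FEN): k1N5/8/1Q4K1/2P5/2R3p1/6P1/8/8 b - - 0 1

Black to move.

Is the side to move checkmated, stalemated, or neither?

stalemate

Black to move; black king on a8.
In check: no.
King squares — a7: attacked by Qb6; b7: attacked by Qb6; b8: attacked by Qb6.
Legal moves for Black: none.
Not in check and no legal moves → stalemate.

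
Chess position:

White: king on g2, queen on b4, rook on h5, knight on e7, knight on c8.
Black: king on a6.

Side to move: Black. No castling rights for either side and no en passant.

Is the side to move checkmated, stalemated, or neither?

stalemate

Black to move; black king on a6.
In check: no.
King squares — a5: attacked by Qb4; b5: attacked by Qb4; b6: attacked by Qb4; a7: attacked by Nc8; b7: attacked by Qb4.
Legal moves for Black: none.
Not in check and no legal moves → stalemate.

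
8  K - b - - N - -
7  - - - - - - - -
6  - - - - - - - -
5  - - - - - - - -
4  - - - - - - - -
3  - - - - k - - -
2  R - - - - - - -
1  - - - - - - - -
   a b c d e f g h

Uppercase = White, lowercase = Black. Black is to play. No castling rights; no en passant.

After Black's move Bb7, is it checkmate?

After Bb7: white king on a8; in check: yes, from the black bishop on b7.
White has 3 legal replies: Kb8, Kxb7, Ka7.
In check but a legal move exists → not checkmate.

no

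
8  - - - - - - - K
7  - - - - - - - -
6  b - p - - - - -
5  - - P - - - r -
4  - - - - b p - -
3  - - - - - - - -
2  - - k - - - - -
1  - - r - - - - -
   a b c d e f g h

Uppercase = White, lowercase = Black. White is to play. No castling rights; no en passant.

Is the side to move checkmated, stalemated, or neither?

stalemate

White to move; white king on h8.
In check: no.
King squares — g7: attacked by Rg5; h7: attacked by Be4; g8: attacked by Rg5.
Legal moves for White: none.
Not in check and no legal moves → stalemate.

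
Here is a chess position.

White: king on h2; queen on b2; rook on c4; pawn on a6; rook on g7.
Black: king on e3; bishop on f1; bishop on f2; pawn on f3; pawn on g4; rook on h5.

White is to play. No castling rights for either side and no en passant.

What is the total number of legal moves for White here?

White to move; king on h2.
In check: yes, from the black rook on h5.
Legal moves: none.
Count: 0.

0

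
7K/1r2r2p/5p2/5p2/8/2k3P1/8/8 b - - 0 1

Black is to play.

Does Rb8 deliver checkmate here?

yes

After Rb8: white king on h8; in check: yes, from the black rook on b8.
King squares — g7: attacked by Re7; h7: attacked by Re7; g8: attacked by Rb8.
White has no legal moves → checkmate.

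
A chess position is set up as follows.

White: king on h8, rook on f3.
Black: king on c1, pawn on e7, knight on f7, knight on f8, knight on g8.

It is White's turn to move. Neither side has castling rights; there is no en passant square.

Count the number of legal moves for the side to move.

White to move; king on h8.
In check: yes, from the black knight on f7.
Legal moves: Kxg8, Kg7, Rxf7.
Count: 3.

3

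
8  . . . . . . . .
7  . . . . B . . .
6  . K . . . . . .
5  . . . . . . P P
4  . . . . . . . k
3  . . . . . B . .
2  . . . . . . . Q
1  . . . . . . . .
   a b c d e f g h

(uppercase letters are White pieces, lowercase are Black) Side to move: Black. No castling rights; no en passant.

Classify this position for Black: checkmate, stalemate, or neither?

Black to move; black king on h4.
In check: yes, from the white queen on h2.
King squares — g3: attacked by Qh2; h3: attacked by Qh2; g4: attacked by Bf3; g5: attacked by Be7; h5: attacked by Qh2.
Legal moves for Black: none.
In check with no legal moves → checkmate.

checkmate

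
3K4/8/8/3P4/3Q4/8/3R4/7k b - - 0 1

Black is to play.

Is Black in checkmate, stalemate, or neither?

stalemate

Black to move; black king on h1.
In check: no.
King squares — g1: attacked by Qd4; g2: attacked by Rd2; h2: attacked by Rd2.
Legal moves for Black: none.
Not in check and no legal moves → stalemate.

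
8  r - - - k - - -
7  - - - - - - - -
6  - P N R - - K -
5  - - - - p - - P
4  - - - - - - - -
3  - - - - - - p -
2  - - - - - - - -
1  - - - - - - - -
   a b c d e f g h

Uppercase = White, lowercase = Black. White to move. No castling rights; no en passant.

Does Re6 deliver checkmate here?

After Re6: black king on e8; in check: yes, from the white rook on e6.
Black has 2 legal replies: Kf8, Kd7.
In check but a legal move exists → not checkmate.

no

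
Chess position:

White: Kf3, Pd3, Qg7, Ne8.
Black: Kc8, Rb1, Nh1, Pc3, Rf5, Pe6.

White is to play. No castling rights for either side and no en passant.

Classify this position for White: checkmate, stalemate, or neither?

neither

White to move; white king on f3.
In check: yes, from the black rook on f5.
King squares — e2: available; f2: attacked by Nh1; g2: available; e3: available; g3: attacked by Nh1; e4: available; f4: attacked by Rf5; g4: available.
Legal moves for White: Kg4, Ke4, Ke3, Kg2, Ke2.
White is in check but has 5 legal moves → neither.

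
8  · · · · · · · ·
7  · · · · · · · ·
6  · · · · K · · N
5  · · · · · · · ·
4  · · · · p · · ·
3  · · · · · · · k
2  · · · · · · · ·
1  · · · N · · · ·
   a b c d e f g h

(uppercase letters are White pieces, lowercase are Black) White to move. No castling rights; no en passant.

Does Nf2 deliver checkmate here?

After Nf2: black king on h3; in check: yes, from the white knight on f2.
Black has 4 legal replies: Kh4, Kg3, Kh2, Kg2.
In check but a legal move exists → not checkmate.

no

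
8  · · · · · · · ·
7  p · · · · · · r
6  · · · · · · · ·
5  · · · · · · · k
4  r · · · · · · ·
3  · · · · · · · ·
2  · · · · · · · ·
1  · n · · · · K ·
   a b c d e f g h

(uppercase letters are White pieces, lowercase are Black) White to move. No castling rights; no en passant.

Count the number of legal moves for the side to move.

White to move; king on g1.
In check: no.
Legal moves: Kh2, Kg2, Kf2, Kh1, Kf1.
Count: 5.

5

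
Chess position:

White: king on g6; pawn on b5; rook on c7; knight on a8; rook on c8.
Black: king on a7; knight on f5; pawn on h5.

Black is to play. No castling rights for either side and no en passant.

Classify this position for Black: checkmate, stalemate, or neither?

Black to move; black king on a7.
In check: yes, from the white rook on c7.
King squares — a6: attacked by Pb5; b6: attacked by Na8; b7: attacked by Rc7; a8: attacked by Rc8; b8: attacked by Rc8.
Legal moves for Black: none.
In check with no legal moves → checkmate.

checkmate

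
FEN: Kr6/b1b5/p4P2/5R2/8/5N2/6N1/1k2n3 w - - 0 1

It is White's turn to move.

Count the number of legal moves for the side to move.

White to move; king on a8.
In check: yes, from the black rook on b8.
Legal moves: Kxa7.
Count: 1.

1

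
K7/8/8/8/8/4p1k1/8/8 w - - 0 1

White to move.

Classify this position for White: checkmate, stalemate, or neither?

White to move; white king on a8.
In check: no.
Legal moves for White: Kb8, Kb7, Ka7.
White has 3 legal moves and is not in check → neither.

neither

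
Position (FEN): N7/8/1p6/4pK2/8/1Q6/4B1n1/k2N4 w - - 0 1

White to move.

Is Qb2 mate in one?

yes

After Qb2: black king on a1; in check: yes, from the white queen on b2.
King squares — b1: attacked by Qb2; a2: attacked by Qb2; b2: attacked by Nd1.
Black has no legal moves → checkmate.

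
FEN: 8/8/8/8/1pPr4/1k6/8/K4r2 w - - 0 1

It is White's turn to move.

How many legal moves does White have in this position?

0

White to move; king on a1.
In check: yes, from the black rook on f1.
Legal moves: none.
Count: 0.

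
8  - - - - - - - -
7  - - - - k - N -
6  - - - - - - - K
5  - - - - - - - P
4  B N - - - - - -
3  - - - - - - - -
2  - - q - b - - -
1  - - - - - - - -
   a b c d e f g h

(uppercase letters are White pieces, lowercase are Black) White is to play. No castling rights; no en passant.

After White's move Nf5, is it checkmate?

After Nf5: black king on e7; in check: yes, from the white knight on f5.
Black has 6 legal replies: Kf8, Kd8, Kf7, Kf6, Ke6, Qxf5.
In check but a legal move exists → not checkmate.

no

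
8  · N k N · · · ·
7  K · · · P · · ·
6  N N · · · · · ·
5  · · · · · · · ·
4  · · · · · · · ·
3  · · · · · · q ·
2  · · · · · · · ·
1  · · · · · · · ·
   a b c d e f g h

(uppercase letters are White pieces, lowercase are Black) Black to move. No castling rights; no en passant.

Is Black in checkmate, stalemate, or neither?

checkmate

Black to move; black king on c8.
In check: yes, from the white knight on b6.
King squares — b7: attacked by Ka7; c7: attacked by Na6; d7: attacked by Nb6; b8: attacked by Na6; d8: attacked by Pe7.
Legal moves for Black: none.
In check with no legal moves → checkmate.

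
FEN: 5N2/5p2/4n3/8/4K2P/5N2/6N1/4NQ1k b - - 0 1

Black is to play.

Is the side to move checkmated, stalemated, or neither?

Black to move; black king on h1.
In check: yes, from the white queen on f1.
King squares — g1: attacked by Qf1; g2: attacked by Ne1; h2: attacked by Nf3.
Legal moves for Black: none.
In check with no legal moves → checkmate.

checkmate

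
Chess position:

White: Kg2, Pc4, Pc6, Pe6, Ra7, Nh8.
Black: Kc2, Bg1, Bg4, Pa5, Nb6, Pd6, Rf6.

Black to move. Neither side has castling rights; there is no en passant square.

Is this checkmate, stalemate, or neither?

neither

Black to move; black king on c2.
In check: no.
Legal moves for Black include: Rf8, Rf7, Rh6, Rg6, Rxe6, Rf5, Rf4, Rf3, Rf2+, Rf1, Nc8, Na8, Nd7, Nd5, Nxc4, Na4, Bxe6, Bh5, ... (list truncated; more exist).
Black has legal moves and is not in check → neither.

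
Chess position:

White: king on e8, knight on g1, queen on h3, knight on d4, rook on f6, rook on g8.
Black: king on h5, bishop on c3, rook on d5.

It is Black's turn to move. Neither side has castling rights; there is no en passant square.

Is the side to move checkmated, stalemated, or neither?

Black to move; black king on h5.
In check: yes, from the white queen on h3.
King squares — g4: attacked by Qh3; h4: attacked by Qh3; g5: attacked by Rg8; g6: attacked by Rf6; h6: attacked by Qh3.
Legal moves for Black: none.
In check with no legal moves → checkmate.

checkmate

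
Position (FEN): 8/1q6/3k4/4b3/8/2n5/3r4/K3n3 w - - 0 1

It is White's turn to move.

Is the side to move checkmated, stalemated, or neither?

White to move; white king on a1.
In check: no.
King squares — b1: attacked by Nc3; a2: attacked by Rd2; b2: attacked by Rd2.
Legal moves for White: none.
Not in check and no legal moves → stalemate.

stalemate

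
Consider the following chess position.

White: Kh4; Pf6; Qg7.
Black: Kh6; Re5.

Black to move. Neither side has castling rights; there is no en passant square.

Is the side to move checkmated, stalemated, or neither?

Black to move; black king on h6.
In check: yes, from the white queen on g7.
King squares — g5: attacked by Kh4; h5: attacked by Kh4; g6: attacked by Qg7; g7: attacked by Pf6; h7: attacked by Qg7.
Legal moves for Black: none.
In check with no legal moves → checkmate.

checkmate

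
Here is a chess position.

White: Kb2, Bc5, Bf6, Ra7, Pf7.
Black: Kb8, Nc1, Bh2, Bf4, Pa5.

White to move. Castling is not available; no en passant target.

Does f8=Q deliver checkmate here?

After f8=Q: black king on b8; in check: yes, from the white queen on f8.
King squares — a7: attacked by Bc5; b7: attacked by Ra7; c7: attacked by Ra7; a8: attacked by Ra7; c8: attacked by Qf8.
Black has no legal moves → checkmate.

yes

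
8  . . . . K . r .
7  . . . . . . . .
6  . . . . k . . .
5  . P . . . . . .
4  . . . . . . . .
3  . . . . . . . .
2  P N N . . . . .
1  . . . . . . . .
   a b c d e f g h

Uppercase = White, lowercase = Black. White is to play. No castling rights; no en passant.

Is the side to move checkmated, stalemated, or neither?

checkmate

White to move; white king on e8.
In check: yes, from the black rook on g8.
King squares — d7: attacked by Ke6; e7: attacked by Ke6; f7: attacked by Ke6; d8: attacked by Rg8; f8: attacked by Rg8.
Legal moves for White: none.
In check with no legal moves → checkmate.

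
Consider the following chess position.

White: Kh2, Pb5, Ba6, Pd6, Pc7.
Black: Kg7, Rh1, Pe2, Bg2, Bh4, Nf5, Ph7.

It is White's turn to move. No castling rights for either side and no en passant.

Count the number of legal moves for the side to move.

1

White to move; king on h2.
In check: yes, from the black rook on h1.
Legal moves: Kxg2.
Count: 1.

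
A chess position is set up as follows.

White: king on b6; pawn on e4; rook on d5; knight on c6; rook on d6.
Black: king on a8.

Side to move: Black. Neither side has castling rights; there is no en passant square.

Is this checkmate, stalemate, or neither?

Black to move; black king on a8.
In check: no.
King squares — a7: attacked by Kb6; b7: attacked by Kb6; b8: attacked by Nc6.
Legal moves for Black: none.
Not in check and no legal moves → stalemate.

stalemate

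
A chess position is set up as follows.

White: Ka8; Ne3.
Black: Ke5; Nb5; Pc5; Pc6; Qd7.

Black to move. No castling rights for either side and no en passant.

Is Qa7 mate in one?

yes

After Qa7: white king on a8; in check: yes, from the black queen on a7.
King squares — a7: attacked by Nb5; b7: attacked by Qa7; b8: attacked by Qa7.
White has no legal moves → checkmate.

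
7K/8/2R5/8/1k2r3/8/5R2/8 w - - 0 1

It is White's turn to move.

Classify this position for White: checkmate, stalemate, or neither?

White to move; white king on h8.
In check: no.
Legal moves for White include: Kg8, Kh7, Kg7, Rc8, Rc7, Rh6, Rg6, Rcf6, Re6, Rd6, Rb6+, Ra6, Rc5, Rc4+, Rc3, Rcc2, Rc1, Rf8, ... (list truncated; more exist).
White has legal moves and is not in check → neither.

neither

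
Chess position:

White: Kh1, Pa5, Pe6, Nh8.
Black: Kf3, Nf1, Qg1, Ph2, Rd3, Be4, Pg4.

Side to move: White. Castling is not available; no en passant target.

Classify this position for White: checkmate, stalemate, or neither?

White to move; white king on h1.
In check: yes, from the black queen on g1.
King squares — g1: attacked by Ph2; g2: attacked by Qg1; h2: attacked by Nf1.
Legal moves for White: none.
In check with no legal moves → checkmate.

checkmate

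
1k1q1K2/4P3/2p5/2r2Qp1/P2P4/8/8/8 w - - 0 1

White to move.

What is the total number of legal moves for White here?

10

White to move; king on f8.
In check: yes, from the black queen on d8.
Legal moves: Kg7, Kf7, exd8=Q+, exd8=R+, exd8=B, exd8=N, e8=Q, e8=R, e8=B, e8=N.
Count: 10.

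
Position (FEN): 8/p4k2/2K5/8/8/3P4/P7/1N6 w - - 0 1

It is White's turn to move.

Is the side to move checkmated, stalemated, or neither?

neither

White to move; white king on c6.
In check: no.
Legal moves for White: Kd7, Kc7, Kb7, Kd6, Kd5, Kc5, Kb5, Nc3, Na3, Nd2, d4, a3, a4.
White has 13 legal moves and is not in check → neither.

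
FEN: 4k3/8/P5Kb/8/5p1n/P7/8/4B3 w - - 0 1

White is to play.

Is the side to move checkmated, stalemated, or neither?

neither

White to move; white king on g6.
In check: yes, from the black knight on h4.
Legal moves for White: Kh7, Kxh6, Kf6, Kh5, Bxh4.
White is in check but has 5 legal moves → neither.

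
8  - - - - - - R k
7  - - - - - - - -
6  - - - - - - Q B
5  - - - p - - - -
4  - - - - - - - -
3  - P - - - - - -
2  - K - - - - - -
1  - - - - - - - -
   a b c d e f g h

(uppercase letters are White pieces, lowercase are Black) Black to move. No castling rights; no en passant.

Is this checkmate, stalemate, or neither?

checkmate

Black to move; black king on h8.
In check: yes, from the white rook on g8.
King squares — g7: attacked by Qg6; h7: attacked by Qg6; g8: attacked by Qg6.
Legal moves for Black: none.
In check with no legal moves → checkmate.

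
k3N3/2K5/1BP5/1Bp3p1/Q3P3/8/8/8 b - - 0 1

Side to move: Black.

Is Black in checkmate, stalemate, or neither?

checkmate

Black to move; black king on a8.
In check: yes, from the white queen on a4.
King squares — a7: attacked by Qa4; b7: attacked by Pc6; b8: attacked by Kc7.
Legal moves for Black: none.
In check with no legal moves → checkmate.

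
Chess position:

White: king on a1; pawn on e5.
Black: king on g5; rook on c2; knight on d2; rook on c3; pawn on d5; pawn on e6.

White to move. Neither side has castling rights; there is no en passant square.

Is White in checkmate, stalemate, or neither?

stalemate

White to move; white king on a1.
In check: no.
King squares — b1: attacked by Nd2; a2: attacked by Rc2; b2: attacked by Rc2.
Legal moves for White: none.
Not in check and no legal moves → stalemate.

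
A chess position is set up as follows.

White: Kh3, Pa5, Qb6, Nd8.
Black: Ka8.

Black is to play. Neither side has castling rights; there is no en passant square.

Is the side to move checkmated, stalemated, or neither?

Black to move; black king on a8.
In check: no.
King squares — a7: attacked by Qb6; b7: attacked by Qb6; b8: attacked by Qb6.
Legal moves for Black: none.
Not in check and no legal moves → stalemate.

stalemate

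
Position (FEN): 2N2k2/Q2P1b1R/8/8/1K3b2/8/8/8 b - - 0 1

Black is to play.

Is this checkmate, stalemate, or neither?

neither

Black to move; black king on f8.
In check: no.
Legal moves for Black include: Kg8, Bg8, Be8, Bg6, Be6, Bh5, Bd5, Bc4, Bb3, Ba2, Bb8, Bc7, Bh6, Bd6+, Bg5, Be5, Bg3, Be3, ... (list truncated; more exist).
Black has legal moves and is not in check → neither.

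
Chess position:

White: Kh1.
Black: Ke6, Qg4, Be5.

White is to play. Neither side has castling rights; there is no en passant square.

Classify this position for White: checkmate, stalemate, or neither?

White to move; white king on h1.
In check: no.
King squares — g1: attacked by Qg4; g2: attacked by Qg4; h2: attacked by Be5.
Legal moves for White: none.
Not in check and no legal moves → stalemate.

stalemate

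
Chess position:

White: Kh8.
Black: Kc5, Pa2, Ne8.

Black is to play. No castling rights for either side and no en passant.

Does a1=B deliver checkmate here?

no

After a1=B: white king on h8; in check: yes, from the black bishop on a1.
White has 2 legal replies: Kg8, Kh7.
In check but a legal move exists → not checkmate.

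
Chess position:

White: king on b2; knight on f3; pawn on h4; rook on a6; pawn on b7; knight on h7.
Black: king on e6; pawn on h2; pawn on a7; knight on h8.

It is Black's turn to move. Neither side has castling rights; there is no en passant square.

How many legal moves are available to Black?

5

Black to move; king on e6.
In check: yes, from the white rook on a6.
Legal moves: Kf7, Ke7, Kd7, Kf5, Kd5.
Count: 5.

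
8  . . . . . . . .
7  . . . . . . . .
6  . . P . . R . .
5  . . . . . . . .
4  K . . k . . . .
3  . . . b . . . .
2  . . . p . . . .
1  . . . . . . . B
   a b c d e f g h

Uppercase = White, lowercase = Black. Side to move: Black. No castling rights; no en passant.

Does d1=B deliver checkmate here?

no

After d1=B: white king on a4; in check: yes, from the black bishop on d1.
White has 3 legal replies: Ka5, Kb4, Ka3.
In check but a legal move exists → not checkmate.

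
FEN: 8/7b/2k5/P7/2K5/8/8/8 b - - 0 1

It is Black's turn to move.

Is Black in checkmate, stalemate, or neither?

Black to move; black king on c6.
In check: no.
Legal moves for Black: Bg8+, Bg6, Bf5, Be4, Bd3+, Bc2, Bb1, Kd7, Kc7, Kb7, Kd6.
Black has 11 legal moves and is not in check → neither.

neither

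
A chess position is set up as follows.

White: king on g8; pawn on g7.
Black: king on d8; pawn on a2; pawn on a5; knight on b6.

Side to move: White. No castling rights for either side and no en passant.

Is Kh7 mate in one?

After Kh7: black king on d8; in check: no.
Black is not in check, so this cannot be checkmate.

no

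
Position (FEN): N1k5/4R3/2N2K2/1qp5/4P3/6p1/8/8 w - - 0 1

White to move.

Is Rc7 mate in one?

After Rc7: black king on c8; in check: yes, from the white rook on c7.
King squares — b7: attacked by Rc7; c7: attacked by Na8; d7: attacked by Rc7; b8: attacked by Nc6; d8: attacked by Nc6.
Black has no legal moves → checkmate.

yes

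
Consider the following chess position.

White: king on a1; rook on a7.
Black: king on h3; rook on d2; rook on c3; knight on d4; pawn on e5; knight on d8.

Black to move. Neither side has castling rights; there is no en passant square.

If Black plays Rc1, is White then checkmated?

yes

After Rc1: white king on a1; in check: yes, from the black rook on c1.
King squares — b1: attacked by Rc1; a2: attacked by Rd2; b2: attacked by Rd2.
White has no legal moves → checkmate.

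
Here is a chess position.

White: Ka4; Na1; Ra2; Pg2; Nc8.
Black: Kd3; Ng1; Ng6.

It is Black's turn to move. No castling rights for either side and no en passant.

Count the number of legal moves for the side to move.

14

Black to move; king on d3.
In check: no.
Legal moves: Nh8, Nf8, Ne7, Ne5, Nh4, Nf4, Ke4, Kd4, Kc4, Ke3, Kc3, Nh3, Nf3, Ne2.
Count: 14.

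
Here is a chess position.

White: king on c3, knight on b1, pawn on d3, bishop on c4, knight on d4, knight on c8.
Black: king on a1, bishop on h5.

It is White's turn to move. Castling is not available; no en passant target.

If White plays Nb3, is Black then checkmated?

After Nb3: black king on a1; in check: yes, from the white knight on b3.
Black has 2 legal replies: Ka2, Kxb1.
In check but a legal move exists → not checkmate.

no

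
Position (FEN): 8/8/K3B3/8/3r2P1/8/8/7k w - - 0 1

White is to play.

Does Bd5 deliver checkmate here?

After Bd5: black king on h1; in check: yes, from the white bishop on d5.
Black has 4 legal replies: Kh2, Kg1, Rxd5, Re4.
In check but a legal move exists → not checkmate.

no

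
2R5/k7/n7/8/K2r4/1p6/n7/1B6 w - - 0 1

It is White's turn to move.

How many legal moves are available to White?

White to move; king on a4.
In check: yes, from the black rook on d4.
Legal moves: Kb5, Ka5, Kxb3, Ka3, Rc4.
Count: 5.

5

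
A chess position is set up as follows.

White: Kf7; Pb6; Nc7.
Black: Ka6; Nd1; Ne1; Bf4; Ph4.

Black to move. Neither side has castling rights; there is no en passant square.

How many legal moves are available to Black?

4

Black to move; king on a6.
In check: yes, from the white knight on c7.
Legal moves: Kb7, Kxb6, Ka5, Bxc7.
Count: 4.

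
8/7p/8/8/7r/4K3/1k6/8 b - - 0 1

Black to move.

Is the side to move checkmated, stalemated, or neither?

neither

Black to move; black king on b2.
In check: no.
Legal moves for Black include: Rh6, Rh5, Rg4, Rf4, Re4+, Rd4, Rc4, Rb4, Ra4, Rh3+, Rh2, Rh1, Kc3, Kb3, Ka3, Kc2, Ka2, Kc1, ... (list truncated; more exist).
Black has legal moves and is not in check → neither.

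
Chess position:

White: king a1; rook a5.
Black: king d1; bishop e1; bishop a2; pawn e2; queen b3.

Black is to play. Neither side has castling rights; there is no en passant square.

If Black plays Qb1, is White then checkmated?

yes

After Qb1: white king on a1; in check: yes, from the black queen on b1.
King squares — b1: attacked by Ba2; a2: attacked by Qb1; b2: attacked by Qb1.
White has no legal moves → checkmate.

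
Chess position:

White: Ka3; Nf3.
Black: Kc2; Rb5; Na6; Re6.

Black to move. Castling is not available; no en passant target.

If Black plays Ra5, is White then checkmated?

yes

After Ra5: white king on a3; in check: yes, from the black rook on a5.
King squares — a2: attacked by Ra5; b2: attacked by Kc2; b3: attacked by Kc2; a4: attacked by Ra5; b4: attacked by Na6.
White has no legal moves → checkmate.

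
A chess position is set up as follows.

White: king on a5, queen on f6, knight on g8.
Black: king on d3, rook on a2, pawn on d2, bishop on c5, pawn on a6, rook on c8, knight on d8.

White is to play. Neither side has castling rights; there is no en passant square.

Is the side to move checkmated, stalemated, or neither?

White to move; white king on a5.
In check: yes, from the black rook on a2.
King squares — a4: attacked by Ra2; b4: attacked by Bc5; b5: attacked by Pa6; a6: attacked by Ra2; b6: attacked by Bc5.
Legal moves for White: none.
In check with no legal moves → checkmate.

checkmate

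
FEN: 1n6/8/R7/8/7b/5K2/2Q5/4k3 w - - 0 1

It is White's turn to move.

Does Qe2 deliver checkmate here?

yes

After Qe2: black king on e1; in check: yes, from the white queen on e2.
King squares — d1: attacked by Qe2; f1: attacked by Qe2; d2: attacked by Qe2; e2: attacked by Kf3; f2: attacked by Qe2.
Black has no legal moves → checkmate.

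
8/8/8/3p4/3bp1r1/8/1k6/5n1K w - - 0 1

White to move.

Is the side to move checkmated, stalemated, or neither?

White to move; white king on h1.
In check: no.
King squares — g1: attacked by Bd4; g2: attacked by Rg4; h2: attacked by Nf1.
Legal moves for White: none.
Not in check and no legal moves → stalemate.

stalemate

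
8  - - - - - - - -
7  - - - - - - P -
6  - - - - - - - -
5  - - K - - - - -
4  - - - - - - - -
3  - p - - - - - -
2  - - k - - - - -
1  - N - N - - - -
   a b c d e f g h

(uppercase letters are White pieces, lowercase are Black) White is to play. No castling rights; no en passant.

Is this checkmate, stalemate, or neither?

neither

White to move; white king on c5.
In check: no.
Legal moves for White include: Kd6, Kc6, Kb6, Kd5, Kb5, Kd4, Kc4, Kb4, Ne3+, Ndc3, Nf2, Nb2, Nbc3, Na3+, Nd2, g8=Q, g8=R, g8=B, ... (list truncated; more exist).
White has legal moves and is not in check → neither.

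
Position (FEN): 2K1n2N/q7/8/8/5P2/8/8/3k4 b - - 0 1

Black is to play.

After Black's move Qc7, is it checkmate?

yes

After Qc7: white king on c8; in check: yes, from the black queen on c7.
King squares — b7: attacked by Qc7; c7: attacked by Ne8; d7: attacked by Qc7; b8: attacked by Qc7; d8: attacked by Qc7.
White has no legal moves → checkmate.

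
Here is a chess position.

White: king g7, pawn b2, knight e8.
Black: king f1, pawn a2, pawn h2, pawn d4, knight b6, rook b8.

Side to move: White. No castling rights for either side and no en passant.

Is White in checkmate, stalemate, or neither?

neither

White to move; white king on g7.
In check: no.
Legal moves for White: Nc7, Nf6, Nd6, Kh8, Kg8, Kf8, Kh7, Kf7, Kh6, Kg6, Kf6, b3, b4.
White has 13 legal moves and is not in check → neither.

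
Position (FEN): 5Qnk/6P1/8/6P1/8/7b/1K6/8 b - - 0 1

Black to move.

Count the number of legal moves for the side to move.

1

Black to move; king on h8.
In check: yes, from the white pawn on g7.
Legal moves: Kh7.
Count: 1.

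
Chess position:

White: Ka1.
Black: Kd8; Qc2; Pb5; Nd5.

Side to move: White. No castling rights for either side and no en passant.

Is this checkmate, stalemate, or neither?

stalemate

White to move; white king on a1.
In check: no.
King squares — b1: attacked by Qc2; a2: attacked by Qc2; b2: attacked by Qc2.
Legal moves for White: none.
Not in check and no legal moves → stalemate.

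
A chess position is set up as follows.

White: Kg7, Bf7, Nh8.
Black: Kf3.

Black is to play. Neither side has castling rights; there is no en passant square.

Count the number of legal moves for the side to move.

8

Black to move; king on f3.
In check: no.
Legal moves: Kg4, Kf4, Ke4, Kg3, Ke3, Kg2, Kf2, Ke2.
Count: 8.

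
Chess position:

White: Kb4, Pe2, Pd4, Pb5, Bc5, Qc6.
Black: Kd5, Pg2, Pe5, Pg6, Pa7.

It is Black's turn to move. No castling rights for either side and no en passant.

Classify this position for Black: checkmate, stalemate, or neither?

checkmate

Black to move; black king on d5.
In check: yes, from the white queen on c6.
King squares — c4: attacked by Kb4; d4: attacked by Bc5; e4: attacked by Qc6; c5: attacked by Kb4; e5: own pawn; c6: attacked by Pb5; d6: attacked by Bc5; e6: attacked by Qc6.
Legal moves for Black: none.
In check with no legal moves → checkmate.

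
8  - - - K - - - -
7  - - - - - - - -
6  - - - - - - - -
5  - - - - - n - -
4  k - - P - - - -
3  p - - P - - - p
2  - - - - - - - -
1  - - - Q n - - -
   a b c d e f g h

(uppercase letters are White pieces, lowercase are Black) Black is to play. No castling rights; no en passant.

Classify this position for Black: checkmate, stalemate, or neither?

Black to move; black king on a4.
In check: yes, from the white queen on d1.
Legal moves for Black: Kb5, Ka5, Kb4, Nc2.
Black is in check but has 4 legal moves → neither.

neither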